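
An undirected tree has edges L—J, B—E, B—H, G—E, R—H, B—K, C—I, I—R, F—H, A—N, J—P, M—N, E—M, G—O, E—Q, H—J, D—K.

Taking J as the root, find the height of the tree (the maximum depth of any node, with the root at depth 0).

6

A deepest node is A, reached by J → H → B → E → M → N → A.
That path has 6 edges, so the height is 6.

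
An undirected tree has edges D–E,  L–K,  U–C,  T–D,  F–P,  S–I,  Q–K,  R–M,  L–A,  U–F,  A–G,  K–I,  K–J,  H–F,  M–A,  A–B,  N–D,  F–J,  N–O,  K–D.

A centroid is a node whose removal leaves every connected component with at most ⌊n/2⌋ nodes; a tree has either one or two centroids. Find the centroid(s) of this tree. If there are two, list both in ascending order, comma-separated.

K

Removing K splits the tree into components of sizes 6, 6, 5, 2, 1; the largest is 6 ≤ ⌊21/2⌋ = 10.
No neighbour of K does as well, so K is the unique centroid.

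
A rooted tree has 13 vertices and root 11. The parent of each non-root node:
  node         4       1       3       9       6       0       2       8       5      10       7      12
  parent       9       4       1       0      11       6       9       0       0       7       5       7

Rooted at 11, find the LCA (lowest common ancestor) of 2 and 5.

2's ancestor chain is 2, 9, 0, 6, 11 and 5's is 5, 0, 6, 11; they first meet at 0.

0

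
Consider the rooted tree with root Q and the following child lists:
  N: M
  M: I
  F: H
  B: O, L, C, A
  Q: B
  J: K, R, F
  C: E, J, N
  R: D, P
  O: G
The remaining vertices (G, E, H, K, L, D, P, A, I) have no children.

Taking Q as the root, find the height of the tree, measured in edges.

5

A deepest node is I, reached by Q-B-C-N-M-I.
That path has 5 edges, so the height is 5.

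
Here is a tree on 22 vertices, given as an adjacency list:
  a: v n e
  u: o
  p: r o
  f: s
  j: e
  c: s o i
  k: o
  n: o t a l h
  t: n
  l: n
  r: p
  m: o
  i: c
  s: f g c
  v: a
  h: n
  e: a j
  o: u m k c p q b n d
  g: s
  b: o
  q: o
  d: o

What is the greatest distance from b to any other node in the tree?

Distances from b peak at 5, attained at j.
b–o–n–a–e–j

5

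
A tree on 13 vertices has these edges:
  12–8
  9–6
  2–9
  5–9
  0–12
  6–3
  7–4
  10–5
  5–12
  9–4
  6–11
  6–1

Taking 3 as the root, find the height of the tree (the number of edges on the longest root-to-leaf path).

A deepest node is 0, reached by 3 → 6 → 9 → 5 → 12 → 0.
That path has 5 edges, so the height is 5.

5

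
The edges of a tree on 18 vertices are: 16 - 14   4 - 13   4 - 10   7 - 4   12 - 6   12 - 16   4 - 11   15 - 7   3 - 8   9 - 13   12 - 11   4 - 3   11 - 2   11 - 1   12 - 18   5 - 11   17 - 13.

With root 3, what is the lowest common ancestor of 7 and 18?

Ancestors of 7 (toward the root): 7, 4, 3.
Ancestors of 18: 18, 12, 11, 4, 3.
The deepest node appearing in both lists is 4.

4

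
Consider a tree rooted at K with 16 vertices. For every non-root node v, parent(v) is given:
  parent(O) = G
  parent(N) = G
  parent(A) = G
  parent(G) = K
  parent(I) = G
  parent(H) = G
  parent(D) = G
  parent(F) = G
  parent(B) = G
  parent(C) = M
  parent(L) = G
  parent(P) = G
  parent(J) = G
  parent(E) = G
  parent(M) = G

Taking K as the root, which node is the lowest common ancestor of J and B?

Ancestors of J (toward the root): J, G, K.
Ancestors of B: B, G, K.
The deepest node appearing in both lists is G.

G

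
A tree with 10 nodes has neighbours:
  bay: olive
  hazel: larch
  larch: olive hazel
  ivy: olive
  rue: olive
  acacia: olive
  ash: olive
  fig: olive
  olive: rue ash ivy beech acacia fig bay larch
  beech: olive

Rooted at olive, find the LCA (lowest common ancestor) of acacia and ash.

Path acacia→root: acacia olive; path ash→root: ash olive.
First common node: olive.

olive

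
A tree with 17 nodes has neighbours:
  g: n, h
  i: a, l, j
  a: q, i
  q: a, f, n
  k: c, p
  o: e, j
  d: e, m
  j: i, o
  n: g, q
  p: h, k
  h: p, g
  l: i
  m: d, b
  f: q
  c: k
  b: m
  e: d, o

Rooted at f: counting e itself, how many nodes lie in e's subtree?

4

e's subtree: {e, d, m, b}, size 4.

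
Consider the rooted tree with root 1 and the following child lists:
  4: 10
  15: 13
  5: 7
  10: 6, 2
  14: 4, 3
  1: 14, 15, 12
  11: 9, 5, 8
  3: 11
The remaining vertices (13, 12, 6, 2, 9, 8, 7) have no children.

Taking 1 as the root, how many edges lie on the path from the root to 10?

3

Climbing from 10 to the root: 10–4–14–1. That's 3 steps.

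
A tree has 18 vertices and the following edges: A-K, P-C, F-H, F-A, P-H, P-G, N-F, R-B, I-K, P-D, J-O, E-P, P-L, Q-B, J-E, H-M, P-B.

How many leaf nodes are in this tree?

Exactly 10 nodes have a single neighbour: C, D, G, I, L, M, N, O, Q, R.

10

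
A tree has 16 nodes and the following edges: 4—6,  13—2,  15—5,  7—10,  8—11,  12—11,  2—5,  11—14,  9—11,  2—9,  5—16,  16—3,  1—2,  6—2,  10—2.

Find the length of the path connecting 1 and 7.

The path is 1 - 2 - 10 - 7, which has 3 edges.

3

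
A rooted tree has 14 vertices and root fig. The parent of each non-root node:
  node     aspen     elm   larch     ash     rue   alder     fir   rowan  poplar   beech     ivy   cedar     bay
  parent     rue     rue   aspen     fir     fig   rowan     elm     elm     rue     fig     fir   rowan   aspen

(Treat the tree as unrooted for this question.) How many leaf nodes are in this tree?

Exactly 8 nodes have a single neighbour: alder, ash, bay, beech, cedar, ivy, larch, poplar.

8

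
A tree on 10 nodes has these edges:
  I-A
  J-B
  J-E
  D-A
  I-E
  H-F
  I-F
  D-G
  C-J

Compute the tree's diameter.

6

BFS from G reaches C last, at distance 6; BFS from C confirms no node is farther.
Path: G–D–A–I–E–J–C.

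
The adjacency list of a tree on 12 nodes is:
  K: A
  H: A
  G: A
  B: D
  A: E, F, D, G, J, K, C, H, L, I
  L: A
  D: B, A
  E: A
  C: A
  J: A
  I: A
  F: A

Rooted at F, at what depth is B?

3

Climbing from B to the root: B–D–A–F. That's 3 steps.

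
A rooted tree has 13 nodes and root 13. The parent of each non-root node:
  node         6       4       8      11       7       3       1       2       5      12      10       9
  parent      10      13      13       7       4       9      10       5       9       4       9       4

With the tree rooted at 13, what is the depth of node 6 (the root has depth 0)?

4

Path from 13 to 6: 13 → 4 → 9 → 10 → 6, which has 4 edges.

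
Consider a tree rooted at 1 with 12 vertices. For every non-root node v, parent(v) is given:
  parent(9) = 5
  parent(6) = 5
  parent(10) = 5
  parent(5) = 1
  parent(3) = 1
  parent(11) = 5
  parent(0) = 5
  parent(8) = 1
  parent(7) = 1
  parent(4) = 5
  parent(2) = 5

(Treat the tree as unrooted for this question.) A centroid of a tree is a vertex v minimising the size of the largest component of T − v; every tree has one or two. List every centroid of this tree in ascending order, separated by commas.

Delete 5: the remaining components have sizes 4, 1, 1, 1, 1, 1, 1, 1. Max 4 ≤ 6, so 5 is a centroid.
No neighbour of 5 does as well, so 5 is the unique centroid.

5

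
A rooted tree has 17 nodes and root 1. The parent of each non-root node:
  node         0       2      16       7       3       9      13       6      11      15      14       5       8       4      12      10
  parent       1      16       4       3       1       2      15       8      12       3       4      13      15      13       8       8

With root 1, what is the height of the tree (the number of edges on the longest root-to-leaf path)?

7

The longest root-to-leaf path is 1 → 3 → 15 → 13 → 4 → 16 → 2 → 9 (7 edges).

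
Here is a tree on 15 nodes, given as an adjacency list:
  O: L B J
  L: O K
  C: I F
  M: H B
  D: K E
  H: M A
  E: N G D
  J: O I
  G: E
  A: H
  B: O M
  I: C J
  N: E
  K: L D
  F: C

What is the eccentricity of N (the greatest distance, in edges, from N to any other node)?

9

A farthest node from N is A (F also at distance 9).
The path N – E – D – K – L – O – B – M – H – A has 9 edges.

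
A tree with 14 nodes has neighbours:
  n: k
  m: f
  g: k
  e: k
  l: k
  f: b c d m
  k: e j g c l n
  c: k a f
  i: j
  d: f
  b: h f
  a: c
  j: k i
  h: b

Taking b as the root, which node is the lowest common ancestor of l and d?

Path l→root: l k c f b; path d→root: d f b.
First common node: f.

f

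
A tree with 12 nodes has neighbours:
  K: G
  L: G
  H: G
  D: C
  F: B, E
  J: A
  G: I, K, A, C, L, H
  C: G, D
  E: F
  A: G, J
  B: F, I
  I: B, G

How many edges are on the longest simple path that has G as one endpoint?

4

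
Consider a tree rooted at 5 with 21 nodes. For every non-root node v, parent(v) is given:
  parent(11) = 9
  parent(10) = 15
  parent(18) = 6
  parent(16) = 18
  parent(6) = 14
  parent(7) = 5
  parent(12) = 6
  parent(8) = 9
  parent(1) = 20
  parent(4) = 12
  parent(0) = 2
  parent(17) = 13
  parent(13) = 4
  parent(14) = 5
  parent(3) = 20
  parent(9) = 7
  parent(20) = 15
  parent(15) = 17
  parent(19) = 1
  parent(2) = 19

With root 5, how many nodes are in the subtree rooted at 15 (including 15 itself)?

The subtree rooted at 15 contains: 15, 20, 10, 1, 3, 19, 2, 0 — 8 nodes.

8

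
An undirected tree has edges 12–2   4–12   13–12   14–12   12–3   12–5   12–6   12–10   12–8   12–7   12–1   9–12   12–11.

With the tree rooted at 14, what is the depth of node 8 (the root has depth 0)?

2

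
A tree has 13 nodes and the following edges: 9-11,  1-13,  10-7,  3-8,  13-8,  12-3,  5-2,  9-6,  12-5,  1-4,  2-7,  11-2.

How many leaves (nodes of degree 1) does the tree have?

The leaves are 4, 6, 10.
That is 3 leaves.

3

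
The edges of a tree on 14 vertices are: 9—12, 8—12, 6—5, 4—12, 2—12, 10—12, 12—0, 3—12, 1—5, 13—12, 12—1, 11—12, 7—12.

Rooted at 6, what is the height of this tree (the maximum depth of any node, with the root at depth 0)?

4

The longest root-to-leaf path is 6–5–1–12–8 (4 edges).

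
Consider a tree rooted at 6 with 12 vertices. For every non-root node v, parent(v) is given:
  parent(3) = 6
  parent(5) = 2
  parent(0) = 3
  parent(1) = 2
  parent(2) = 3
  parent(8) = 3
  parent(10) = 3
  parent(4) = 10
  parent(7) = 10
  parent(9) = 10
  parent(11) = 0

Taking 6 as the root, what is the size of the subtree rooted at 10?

10's subtree: {10, 7, 4, 9}, size 4.

4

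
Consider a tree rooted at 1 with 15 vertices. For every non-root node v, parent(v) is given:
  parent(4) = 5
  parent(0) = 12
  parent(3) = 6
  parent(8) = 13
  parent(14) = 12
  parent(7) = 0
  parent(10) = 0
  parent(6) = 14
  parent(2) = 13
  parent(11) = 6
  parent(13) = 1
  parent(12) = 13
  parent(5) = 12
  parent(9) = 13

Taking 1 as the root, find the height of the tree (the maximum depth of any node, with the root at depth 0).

5

The longest root-to-leaf path is 1 – 13 – 12 – 14 – 6 – 11 (5 edges).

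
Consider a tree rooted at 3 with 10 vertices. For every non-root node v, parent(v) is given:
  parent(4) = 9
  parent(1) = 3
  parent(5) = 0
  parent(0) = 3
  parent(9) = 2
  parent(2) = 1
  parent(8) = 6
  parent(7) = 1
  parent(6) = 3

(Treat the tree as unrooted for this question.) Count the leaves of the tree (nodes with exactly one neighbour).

Degree-1 nodes: 4, 5, 7, 8 — 4 of them.

4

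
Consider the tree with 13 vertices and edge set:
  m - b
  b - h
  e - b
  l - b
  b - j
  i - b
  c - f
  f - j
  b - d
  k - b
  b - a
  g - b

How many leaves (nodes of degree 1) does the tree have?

Exactly 10 nodes have a single neighbour: a, c, d, e, g, h, i, k, l, m.

10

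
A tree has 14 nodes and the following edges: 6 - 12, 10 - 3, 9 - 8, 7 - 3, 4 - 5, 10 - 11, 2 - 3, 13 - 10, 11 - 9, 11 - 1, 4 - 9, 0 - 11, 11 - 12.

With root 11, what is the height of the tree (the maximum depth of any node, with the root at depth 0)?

3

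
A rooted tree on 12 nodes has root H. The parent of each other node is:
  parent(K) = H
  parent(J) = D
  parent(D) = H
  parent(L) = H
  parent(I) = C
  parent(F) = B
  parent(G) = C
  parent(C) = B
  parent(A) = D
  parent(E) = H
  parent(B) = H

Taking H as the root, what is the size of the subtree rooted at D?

The subtree rooted at D contains: D, J, A — 3 nodes.

3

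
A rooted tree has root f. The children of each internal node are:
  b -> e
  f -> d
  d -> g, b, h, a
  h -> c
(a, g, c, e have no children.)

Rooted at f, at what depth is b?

Path from f to b: f–d–b, which has 2 edges.

2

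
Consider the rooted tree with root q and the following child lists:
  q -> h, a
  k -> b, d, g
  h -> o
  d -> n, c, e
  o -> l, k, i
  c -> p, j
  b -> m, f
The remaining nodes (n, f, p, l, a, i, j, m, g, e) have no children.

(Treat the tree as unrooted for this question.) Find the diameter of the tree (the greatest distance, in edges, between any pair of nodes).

A longest path is a – q – h – o – k – d – c – j, with 7 edges.

7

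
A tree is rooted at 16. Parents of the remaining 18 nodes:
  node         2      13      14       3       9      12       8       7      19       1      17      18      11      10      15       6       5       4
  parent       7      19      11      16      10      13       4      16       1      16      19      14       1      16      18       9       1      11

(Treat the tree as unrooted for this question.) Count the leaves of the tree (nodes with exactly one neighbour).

Degree-1 nodes: 2, 3, 5, 6, 8, 12, 15, 17 — 8 of them.

8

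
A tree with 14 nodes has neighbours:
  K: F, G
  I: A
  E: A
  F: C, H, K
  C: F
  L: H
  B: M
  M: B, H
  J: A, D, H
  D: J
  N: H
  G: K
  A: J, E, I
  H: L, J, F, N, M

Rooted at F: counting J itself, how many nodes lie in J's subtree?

5

The subtree rooted at J contains: J, A, D, E, I — 5 nodes.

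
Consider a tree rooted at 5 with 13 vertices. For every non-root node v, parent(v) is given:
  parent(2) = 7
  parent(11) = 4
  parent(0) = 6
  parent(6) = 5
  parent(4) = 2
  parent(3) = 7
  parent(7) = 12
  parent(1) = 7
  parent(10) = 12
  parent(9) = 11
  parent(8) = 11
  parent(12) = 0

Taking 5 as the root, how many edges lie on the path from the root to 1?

Path from 5 to 1: 5 – 6 – 0 – 12 – 7 – 1, which has 5 edges.

5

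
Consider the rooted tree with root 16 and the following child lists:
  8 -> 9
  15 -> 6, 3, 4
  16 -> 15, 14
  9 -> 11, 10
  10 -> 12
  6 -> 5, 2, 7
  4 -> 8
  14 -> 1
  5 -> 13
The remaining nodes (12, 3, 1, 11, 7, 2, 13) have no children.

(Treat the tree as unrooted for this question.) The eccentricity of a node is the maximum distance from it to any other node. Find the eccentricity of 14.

The node farthest from 14 is 12, via 14–16–15–4–8–9–10–12 — 7 edges.

7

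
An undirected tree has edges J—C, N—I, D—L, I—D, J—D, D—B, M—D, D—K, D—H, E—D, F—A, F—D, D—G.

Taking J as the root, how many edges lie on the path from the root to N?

Climbing from N to the root: N → I → D → J. That's 3 steps.

3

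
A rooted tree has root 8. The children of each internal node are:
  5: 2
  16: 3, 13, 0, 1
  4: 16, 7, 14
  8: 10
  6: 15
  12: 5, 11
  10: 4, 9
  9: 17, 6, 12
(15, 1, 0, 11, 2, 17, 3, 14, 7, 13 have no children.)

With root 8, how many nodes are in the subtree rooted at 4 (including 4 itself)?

8

Descendants of 4 (including itself): 4, 16, 7, 14, 13, 0, 3, 1. That's 8.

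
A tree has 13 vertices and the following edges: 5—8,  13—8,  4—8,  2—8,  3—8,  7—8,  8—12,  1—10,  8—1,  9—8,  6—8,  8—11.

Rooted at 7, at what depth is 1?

2

Path from 7 to 1: 7 – 8 – 1, which has 2 edges.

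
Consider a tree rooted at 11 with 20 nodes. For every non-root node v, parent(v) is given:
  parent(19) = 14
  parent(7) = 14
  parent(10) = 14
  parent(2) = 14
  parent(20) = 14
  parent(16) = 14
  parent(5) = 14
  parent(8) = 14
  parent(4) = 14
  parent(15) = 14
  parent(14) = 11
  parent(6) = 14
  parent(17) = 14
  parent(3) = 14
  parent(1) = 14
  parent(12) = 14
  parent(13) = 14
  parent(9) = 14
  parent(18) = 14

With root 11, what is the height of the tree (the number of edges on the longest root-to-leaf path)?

A deepest node is 12, reached by 11 – 14 – 12.
That path has 2 edges, so the height is 2.

2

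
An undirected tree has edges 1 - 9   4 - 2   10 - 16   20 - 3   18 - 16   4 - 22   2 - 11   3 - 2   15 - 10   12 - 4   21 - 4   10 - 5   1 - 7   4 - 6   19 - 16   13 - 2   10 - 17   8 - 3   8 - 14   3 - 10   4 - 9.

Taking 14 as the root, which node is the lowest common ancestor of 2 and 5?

3

2's ancestor chain is 2, 3, 8, 14 and 5's is 5, 10, 3, 8, 14; they first meet at 3.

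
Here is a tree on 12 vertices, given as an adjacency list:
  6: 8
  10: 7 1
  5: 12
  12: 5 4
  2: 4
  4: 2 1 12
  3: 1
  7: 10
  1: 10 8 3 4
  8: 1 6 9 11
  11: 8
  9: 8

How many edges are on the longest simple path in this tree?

5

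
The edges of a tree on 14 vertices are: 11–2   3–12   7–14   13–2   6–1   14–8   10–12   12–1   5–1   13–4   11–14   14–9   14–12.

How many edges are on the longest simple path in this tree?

7

BFS from 4 reaches 6 last, at distance 7; BFS from 6 confirms no node is farther.
Path: 4 - 13 - 2 - 11 - 14 - 12 - 1 - 6.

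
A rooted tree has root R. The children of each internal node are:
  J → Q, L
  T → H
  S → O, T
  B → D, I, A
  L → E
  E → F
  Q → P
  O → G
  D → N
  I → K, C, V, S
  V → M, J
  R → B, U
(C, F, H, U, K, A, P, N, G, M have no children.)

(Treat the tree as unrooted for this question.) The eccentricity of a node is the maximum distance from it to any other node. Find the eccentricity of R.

Distances from R peak at 7, attained at F.
R–B–I–V–J–L–E–F

7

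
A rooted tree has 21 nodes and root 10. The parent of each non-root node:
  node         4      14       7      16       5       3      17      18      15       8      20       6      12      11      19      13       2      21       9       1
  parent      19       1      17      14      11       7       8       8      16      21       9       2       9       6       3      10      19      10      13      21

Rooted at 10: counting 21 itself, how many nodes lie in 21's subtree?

Descendants of 21 (including itself): 21, 8, 1, 17, 18, 14, 7, 16, 3, 15, 19, 2, 4, 6, 11, 5. That's 16.

16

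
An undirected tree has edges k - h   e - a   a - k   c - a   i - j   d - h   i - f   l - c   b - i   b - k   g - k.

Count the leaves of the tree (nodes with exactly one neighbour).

6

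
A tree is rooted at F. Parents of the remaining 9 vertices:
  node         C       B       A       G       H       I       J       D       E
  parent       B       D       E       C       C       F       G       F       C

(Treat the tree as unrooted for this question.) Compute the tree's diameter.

6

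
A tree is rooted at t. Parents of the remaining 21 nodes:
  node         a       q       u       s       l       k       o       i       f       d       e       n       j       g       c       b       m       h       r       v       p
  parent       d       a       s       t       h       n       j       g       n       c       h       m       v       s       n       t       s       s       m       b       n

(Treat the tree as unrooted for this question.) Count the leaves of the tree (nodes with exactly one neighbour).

10

Exactly 10 nodes have a single neighbour: e, f, i, k, l, o, p, q, r, u.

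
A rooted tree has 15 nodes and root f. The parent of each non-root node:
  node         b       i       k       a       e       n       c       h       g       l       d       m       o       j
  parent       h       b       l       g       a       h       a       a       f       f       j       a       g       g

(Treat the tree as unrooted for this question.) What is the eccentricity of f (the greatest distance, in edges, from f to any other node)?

5

Distances from f peak at 5, attained at i.
f – g – a – h – b – i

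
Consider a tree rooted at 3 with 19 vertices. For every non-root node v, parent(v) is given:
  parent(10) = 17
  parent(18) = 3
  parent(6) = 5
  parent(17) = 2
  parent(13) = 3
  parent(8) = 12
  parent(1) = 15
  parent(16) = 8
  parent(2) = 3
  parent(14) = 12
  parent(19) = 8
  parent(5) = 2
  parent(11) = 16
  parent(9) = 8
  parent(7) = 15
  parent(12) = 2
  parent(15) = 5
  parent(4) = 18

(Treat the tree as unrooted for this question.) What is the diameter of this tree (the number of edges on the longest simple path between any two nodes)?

BFS from 11 reaches 7 last, at distance 7; BFS from 7 confirms no node is farther.
Path: 11 - 16 - 8 - 12 - 2 - 5 - 15 - 7.

7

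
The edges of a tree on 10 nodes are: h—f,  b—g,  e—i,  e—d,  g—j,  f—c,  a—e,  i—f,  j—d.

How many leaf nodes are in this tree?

Exactly 4 nodes have a single neighbour: a, b, c, h.

4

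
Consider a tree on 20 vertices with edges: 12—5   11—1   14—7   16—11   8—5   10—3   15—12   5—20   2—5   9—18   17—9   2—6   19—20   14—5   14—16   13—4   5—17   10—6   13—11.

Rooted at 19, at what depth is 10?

5

19 → 20 → 5 → 2 → 6 → 10 — 5 edges.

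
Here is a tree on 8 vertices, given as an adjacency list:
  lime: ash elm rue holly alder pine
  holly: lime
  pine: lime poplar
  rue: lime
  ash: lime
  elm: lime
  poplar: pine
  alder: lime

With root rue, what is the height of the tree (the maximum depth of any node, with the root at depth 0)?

3

A deepest node is poplar, reached by rue-lime-pine-poplar.
That path has 3 edges, so the height is 3.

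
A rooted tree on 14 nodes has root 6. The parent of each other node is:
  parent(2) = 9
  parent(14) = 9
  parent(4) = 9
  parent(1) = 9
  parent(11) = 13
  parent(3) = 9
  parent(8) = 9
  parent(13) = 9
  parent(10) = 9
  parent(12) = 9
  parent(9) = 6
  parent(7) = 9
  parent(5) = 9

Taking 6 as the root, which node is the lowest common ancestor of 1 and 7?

9

Path 1→root: 1 9 6; path 7→root: 7 9 6.
First common node: 9.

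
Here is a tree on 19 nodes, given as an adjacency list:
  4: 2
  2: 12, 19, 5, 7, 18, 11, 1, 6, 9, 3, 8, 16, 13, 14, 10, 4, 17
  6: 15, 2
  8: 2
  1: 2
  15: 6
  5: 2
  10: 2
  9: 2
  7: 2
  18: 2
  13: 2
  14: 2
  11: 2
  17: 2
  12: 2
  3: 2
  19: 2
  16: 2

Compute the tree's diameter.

3

A longest path is 15–6–2–4, with 3 edges.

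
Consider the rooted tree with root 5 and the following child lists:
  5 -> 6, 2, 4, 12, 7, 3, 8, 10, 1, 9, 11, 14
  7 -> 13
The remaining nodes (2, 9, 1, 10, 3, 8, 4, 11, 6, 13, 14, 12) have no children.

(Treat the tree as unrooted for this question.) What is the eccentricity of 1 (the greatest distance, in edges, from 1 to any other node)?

3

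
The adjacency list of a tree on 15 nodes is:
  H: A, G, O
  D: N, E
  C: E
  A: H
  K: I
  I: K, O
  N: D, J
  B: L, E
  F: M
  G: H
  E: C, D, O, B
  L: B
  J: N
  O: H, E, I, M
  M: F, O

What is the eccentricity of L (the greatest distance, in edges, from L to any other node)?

Distances from L peak at 5, attained at A (F, J, G, K also at distance 5).
L–B–E–O–H–A

5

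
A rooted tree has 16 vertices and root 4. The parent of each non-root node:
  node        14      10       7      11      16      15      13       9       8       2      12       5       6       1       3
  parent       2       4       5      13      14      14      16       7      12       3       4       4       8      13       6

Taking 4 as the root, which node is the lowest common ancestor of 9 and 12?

9's ancestor chain is 9, 7, 5, 4 and 12's is 12, 4; they first meet at 4.

4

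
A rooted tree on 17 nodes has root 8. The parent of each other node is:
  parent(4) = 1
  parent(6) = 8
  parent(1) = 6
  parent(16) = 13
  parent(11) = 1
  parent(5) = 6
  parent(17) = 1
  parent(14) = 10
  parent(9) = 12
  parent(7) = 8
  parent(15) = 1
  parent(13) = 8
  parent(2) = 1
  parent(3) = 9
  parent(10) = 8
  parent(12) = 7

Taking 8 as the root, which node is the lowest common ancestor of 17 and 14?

Path 17→root: 17 1 6 8; path 14→root: 14 10 8.
First common node: 8.

8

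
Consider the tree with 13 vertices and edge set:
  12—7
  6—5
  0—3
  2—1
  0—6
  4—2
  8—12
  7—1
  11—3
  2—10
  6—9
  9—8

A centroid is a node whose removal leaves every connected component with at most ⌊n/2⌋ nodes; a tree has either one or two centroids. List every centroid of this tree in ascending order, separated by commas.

Removing 8 splits the tree into components of sizes 6, 6; the largest is 6 ≤ ⌊13/2⌋ = 6.
Every other node leaves some component of size > 6, so the centroid is unique.

8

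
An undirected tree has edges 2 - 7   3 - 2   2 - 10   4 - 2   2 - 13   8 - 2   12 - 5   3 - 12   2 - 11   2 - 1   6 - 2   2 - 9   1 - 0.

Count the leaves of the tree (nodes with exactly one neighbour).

10

Exactly 10 nodes have a single neighbour: 0, 4, 5, 6, 7, 8, 9, 10, 11, 13.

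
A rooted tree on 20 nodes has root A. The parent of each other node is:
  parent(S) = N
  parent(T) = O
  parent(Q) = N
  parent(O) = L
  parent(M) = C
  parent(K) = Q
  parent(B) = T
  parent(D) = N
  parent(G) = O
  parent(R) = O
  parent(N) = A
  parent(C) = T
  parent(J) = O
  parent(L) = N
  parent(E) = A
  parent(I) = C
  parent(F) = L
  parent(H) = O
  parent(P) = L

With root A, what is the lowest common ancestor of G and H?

O

G's ancestor chain is G, O, L, N, A and H's is H, O, L, N, A; they first meet at O.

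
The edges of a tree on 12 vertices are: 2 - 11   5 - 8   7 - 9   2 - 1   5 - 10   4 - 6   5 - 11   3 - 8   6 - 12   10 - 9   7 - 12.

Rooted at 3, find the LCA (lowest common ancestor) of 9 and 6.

9

9's ancestor chain is 9, 10, 5, 8, 3 and 6's is 6, 12, 7, 9, 10, 5, 8, 3; they first meet at 9.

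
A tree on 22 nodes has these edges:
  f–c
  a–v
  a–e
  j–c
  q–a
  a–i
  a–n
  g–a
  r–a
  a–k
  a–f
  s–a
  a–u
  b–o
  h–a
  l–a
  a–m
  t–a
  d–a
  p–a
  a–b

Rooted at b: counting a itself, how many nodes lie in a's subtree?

20

The subtree rooted at a contains: a, n, f, k, e, m, r, q, u, p, l, t, g, s, h, v, d, i, c, j — 20 nodes.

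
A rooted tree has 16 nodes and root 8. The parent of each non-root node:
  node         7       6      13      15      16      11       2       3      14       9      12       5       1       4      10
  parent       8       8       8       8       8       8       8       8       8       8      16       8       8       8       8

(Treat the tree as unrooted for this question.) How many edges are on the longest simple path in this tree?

3

BFS from 12 reaches 14 last, at distance 3; BFS from 14 confirms no node is farther.
Path: 12–16–8–14.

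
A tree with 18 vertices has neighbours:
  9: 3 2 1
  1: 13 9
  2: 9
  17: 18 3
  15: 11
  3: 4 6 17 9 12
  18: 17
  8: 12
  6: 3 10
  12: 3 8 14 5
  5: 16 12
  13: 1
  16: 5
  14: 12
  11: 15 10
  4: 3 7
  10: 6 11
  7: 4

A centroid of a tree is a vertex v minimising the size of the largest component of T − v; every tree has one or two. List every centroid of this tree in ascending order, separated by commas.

3

Removing 3 splits the tree into components of sizes 5, 4, 4, 2, 2; the largest is 5 ≤ ⌊18/2⌋ = 9.
No neighbour of 3 does as well, so 3 is the unique centroid.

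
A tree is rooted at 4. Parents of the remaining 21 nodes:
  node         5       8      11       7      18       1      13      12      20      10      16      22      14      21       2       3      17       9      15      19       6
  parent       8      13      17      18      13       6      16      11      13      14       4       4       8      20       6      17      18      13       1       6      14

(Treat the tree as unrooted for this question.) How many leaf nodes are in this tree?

11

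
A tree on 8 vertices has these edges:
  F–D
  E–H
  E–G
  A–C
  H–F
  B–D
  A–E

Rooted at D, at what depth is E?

3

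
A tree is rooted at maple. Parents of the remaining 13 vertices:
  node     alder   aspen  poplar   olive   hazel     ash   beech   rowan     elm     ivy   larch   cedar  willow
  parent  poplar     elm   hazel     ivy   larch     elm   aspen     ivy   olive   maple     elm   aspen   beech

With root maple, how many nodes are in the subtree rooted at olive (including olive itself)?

Descendants of olive (including itself): olive, elm, larch, aspen, ash, hazel, cedar, beech, poplar, willow, alder. That's 11.

11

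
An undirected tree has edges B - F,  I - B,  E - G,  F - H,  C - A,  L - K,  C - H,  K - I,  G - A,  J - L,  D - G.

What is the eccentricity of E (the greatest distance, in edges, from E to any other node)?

The node farthest from E is J, via E–G–A–C–H–F–B–I–K–L–J — 10 edges.

10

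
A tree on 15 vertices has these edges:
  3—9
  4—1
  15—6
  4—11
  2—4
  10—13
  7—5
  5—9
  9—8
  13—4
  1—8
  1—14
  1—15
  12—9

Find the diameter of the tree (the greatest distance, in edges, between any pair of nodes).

Starting from 10, a farthest node is 7 at distance 7.
One longest path: 10 - 13 - 4 - 1 - 8 - 9 - 5 - 7.
So the diameter is 7.

7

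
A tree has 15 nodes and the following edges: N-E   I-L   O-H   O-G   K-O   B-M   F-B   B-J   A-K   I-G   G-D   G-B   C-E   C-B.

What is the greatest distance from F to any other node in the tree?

Distances from F peak at 5, attained at A.
F – B – G – O – K – A

5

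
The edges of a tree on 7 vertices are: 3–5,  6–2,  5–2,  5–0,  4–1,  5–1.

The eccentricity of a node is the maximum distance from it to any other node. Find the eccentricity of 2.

The node farthest from 2 is 4, via 2 – 5 – 1 – 4 — 3 edges.

3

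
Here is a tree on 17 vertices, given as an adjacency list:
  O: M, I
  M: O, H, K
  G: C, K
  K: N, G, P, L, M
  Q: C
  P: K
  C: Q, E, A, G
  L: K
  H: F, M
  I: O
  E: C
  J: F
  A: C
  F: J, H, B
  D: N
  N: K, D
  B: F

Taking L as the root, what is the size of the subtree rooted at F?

3

F's subtree: {F, B, J}, size 3.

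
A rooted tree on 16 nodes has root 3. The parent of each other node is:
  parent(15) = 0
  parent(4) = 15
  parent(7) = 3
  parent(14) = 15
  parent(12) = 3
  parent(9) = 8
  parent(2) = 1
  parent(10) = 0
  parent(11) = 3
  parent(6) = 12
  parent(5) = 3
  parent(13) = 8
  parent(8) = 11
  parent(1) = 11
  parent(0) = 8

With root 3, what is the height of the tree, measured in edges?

5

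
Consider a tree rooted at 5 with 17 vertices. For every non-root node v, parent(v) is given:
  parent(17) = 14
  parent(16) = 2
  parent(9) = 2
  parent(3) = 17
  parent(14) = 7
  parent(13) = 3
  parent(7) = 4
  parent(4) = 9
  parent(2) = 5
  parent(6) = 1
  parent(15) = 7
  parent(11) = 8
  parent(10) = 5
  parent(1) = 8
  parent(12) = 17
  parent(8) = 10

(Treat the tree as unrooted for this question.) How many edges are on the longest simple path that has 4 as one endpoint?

7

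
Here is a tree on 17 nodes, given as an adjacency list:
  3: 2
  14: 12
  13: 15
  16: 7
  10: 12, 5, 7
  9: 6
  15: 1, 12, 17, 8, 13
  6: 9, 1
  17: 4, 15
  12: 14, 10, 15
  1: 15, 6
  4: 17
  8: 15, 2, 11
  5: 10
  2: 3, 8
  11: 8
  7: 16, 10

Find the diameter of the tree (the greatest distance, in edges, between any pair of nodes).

7

A longest path is 9–6–1–15–12–10–7–16, with 7 edges.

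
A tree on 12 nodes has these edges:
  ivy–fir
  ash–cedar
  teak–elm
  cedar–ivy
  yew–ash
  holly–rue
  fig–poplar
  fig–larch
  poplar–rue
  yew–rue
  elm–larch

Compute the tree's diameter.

10

Starting from teak, a farthest node is fir at distance 10.
One longest path: teak – elm – larch – fig – poplar – rue – yew – ash – cedar – ivy – fir.
So the diameter is 10.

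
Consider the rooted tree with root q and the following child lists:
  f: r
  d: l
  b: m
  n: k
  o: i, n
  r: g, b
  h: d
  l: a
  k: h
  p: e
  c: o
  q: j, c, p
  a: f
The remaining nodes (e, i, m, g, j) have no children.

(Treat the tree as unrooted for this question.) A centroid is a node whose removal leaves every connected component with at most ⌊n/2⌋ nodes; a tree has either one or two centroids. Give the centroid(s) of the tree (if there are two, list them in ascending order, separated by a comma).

If h is removed the pieces have sizes 9, 8, all ≤ ⌊18/2⌋ = 9.
Its neighbour k also leaves a largest component of size 9, so both are centroids.

h, k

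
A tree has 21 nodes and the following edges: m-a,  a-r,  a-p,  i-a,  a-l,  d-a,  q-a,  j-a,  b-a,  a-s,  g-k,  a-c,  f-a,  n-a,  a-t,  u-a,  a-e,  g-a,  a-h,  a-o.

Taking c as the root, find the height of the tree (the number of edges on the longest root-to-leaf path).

A deepest node is k, reached by c – a – g – k.
That path has 3 edges, so the height is 3.

3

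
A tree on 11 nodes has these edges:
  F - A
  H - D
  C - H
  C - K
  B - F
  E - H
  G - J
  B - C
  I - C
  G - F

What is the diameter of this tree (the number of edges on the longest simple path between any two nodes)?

BFS from D reaches J last, at distance 6; BFS from J confirms no node is farther.
Path: D–H–C–B–F–G–J.

6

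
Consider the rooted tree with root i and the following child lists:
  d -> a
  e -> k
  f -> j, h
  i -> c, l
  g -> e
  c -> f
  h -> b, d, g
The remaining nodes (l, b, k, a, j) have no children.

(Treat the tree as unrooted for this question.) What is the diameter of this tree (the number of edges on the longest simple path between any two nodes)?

BFS from k reaches l last, at distance 7; BFS from l confirms no node is farther.
Path: k – e – g – h – f – c – i – l.

7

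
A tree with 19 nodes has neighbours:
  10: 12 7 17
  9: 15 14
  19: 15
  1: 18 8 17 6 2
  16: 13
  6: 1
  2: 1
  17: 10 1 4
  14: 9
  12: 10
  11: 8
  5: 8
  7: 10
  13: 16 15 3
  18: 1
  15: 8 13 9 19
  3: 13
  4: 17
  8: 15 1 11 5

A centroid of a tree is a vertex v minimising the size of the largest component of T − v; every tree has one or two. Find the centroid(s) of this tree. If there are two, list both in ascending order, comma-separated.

8

Removing 8 splits the tree into components of sizes 9, 7, 1, 1; the largest is 9 ≤ ⌊19/2⌋ = 9.
Every other node leaves some component of size > 9, so the centroid is unique.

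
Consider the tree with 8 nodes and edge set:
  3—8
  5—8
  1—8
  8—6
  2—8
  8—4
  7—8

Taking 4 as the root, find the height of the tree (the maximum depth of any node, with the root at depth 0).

2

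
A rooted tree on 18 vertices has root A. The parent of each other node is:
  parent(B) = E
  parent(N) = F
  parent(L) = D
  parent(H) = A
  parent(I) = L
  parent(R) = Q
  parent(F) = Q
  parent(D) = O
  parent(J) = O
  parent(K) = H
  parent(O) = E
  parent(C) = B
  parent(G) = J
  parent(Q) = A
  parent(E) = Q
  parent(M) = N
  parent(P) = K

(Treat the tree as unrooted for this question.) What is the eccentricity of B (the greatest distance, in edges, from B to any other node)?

6

The node farthest from B is P, via B–E–Q–A–H–K–P — 6 edges.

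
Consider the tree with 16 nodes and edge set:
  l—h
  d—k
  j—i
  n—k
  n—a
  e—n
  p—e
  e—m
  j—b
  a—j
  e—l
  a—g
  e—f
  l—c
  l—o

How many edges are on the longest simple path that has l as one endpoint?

5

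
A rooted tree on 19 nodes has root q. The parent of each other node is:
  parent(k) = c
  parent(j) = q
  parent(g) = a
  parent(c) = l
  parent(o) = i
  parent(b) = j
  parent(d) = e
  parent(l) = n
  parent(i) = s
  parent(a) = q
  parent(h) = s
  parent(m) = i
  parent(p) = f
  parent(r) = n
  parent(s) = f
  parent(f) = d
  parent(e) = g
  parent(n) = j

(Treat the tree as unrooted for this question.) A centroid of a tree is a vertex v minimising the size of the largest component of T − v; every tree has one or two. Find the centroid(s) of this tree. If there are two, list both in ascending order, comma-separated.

g

Delete g: the remaining components have sizes 9, 9. Max 9 ≤ 9, so g is a centroid.
Every other node leaves some component of size > 9, so the centroid is unique.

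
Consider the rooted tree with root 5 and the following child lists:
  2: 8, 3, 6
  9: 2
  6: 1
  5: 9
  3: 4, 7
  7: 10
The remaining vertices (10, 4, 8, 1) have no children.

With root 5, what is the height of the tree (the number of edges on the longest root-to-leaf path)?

A deepest node is 10, reached by 5–9–2–3–7–10.
That path has 5 edges, so the height is 5.

5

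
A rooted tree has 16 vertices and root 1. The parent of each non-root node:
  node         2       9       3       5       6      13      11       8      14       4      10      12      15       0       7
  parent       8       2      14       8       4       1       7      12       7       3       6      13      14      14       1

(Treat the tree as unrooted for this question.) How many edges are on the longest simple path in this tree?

11

Starting from 9, a farthest node is 10 at distance 11.
One longest path: 9-2-8-12-13-1-7-14-3-4-6-10.
So the diameter is 11.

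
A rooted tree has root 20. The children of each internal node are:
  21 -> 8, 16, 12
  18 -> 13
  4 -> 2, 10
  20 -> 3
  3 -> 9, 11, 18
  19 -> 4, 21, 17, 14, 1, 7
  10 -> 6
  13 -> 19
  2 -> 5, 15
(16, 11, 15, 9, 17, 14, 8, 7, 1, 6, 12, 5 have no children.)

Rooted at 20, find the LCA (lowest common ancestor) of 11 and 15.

3

11's ancestor chain is 11, 3, 20 and 15's is 15, 2, 4, 19, 13, 18, 3, 20; they first meet at 3.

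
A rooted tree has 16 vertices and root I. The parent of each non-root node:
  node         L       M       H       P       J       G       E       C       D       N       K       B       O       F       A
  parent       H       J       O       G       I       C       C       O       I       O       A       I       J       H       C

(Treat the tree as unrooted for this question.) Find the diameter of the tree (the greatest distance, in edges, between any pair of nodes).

6

A longest path is K–A–C–O–J–I–B, with 6 edges.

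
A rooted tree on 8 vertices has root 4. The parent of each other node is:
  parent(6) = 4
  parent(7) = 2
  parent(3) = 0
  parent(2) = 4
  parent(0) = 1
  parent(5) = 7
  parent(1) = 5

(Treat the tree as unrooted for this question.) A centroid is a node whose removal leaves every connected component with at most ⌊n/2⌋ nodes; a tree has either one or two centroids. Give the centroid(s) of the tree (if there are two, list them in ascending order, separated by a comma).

5, 7

Removing 5 splits the tree into components of sizes 4, 3; the largest is 4 ≤ ⌊8/2⌋ = 4.
7 is adjacent to 5 and is also a centroid (the largest component after removing it is likewise 4).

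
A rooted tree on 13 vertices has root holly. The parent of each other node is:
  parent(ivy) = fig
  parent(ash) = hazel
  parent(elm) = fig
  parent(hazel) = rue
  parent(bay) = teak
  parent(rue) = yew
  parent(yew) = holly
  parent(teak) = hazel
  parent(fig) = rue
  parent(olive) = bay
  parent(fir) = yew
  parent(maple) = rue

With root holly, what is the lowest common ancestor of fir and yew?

Path fir→root: fir yew holly; path yew→root: yew holly.
First common node: yew.

yew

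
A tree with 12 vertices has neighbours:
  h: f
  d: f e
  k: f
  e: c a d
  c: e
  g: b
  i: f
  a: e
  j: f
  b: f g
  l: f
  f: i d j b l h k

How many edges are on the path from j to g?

3

Walking from j: j–f–b–g. Length 3.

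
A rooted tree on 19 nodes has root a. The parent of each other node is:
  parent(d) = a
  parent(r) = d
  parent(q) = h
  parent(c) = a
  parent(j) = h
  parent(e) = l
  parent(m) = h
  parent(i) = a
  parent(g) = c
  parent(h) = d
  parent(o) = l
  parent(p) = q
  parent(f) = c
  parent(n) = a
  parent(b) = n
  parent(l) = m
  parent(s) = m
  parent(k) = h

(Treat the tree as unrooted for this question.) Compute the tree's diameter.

7

A longest path is b-n-a-d-h-m-l-o, with 7 edges.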